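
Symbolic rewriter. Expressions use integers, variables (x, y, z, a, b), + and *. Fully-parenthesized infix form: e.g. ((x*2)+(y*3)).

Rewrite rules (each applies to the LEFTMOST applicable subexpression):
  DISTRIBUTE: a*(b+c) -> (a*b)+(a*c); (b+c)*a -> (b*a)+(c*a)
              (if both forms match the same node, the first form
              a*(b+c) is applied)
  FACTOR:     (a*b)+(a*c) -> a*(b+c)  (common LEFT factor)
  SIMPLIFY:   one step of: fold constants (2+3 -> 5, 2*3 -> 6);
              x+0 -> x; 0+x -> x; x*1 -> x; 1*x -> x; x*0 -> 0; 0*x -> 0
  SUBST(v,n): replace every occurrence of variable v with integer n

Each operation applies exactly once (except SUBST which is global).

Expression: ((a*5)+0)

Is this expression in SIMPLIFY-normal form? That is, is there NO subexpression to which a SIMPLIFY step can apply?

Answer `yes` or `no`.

Expression: ((a*5)+0)
Scanning for simplifiable subexpressions (pre-order)...
  at root: ((a*5)+0) (SIMPLIFIABLE)
  at L: (a*5) (not simplifiable)
Found simplifiable subexpr at path root: ((a*5)+0)
One SIMPLIFY step would give: (a*5)
-> NOT in normal form.

Answer: no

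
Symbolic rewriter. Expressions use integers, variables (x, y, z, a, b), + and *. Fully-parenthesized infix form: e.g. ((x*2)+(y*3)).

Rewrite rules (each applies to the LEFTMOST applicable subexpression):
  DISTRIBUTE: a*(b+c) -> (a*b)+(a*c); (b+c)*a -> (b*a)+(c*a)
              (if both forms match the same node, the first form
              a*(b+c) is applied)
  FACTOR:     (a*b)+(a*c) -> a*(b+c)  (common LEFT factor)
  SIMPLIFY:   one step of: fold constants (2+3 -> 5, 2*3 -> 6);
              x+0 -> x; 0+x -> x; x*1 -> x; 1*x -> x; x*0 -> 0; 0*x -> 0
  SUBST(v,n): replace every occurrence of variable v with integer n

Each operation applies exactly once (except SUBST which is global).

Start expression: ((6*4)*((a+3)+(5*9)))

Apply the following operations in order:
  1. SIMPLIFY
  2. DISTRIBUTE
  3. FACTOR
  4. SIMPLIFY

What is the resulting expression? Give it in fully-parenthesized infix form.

Start: ((6*4)*((a+3)+(5*9)))
Apply SIMPLIFY at L (target: (6*4)): ((6*4)*((a+3)+(5*9))) -> (24*((a+3)+(5*9)))
Apply DISTRIBUTE at root (target: (24*((a+3)+(5*9)))): (24*((a+3)+(5*9))) -> ((24*(a+3))+(24*(5*9)))
Apply FACTOR at root (target: ((24*(a+3))+(24*(5*9)))): ((24*(a+3))+(24*(5*9))) -> (24*((a+3)+(5*9)))
Apply SIMPLIFY at RR (target: (5*9)): (24*((a+3)+(5*9))) -> (24*((a+3)+45))

Answer: (24*((a+3)+45))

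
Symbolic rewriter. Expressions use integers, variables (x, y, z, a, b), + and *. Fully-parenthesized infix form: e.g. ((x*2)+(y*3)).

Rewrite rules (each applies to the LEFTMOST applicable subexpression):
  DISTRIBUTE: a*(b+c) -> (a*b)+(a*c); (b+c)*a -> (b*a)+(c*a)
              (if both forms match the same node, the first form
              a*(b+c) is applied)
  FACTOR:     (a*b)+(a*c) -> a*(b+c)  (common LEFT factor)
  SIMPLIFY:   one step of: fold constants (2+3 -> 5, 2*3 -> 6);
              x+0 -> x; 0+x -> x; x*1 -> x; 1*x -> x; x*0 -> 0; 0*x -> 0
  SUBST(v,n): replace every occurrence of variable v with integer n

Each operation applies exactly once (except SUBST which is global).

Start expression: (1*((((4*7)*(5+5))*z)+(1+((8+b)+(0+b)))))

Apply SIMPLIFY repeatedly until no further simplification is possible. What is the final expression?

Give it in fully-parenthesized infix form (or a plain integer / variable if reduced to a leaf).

Answer: ((280*z)+(1+((8+b)+b)))

Derivation:
Start: (1*((((4*7)*(5+5))*z)+(1+((8+b)+(0+b)))))
Step 1: at root: (1*((((4*7)*(5+5))*z)+(1+((8+b)+(0+b))))) -> ((((4*7)*(5+5))*z)+(1+((8+b)+(0+b)))); overall: (1*((((4*7)*(5+5))*z)+(1+((8+b)+(0+b))))) -> ((((4*7)*(5+5))*z)+(1+((8+b)+(0+b))))
Step 2: at LLL: (4*7) -> 28; overall: ((((4*7)*(5+5))*z)+(1+((8+b)+(0+b)))) -> (((28*(5+5))*z)+(1+((8+b)+(0+b))))
Step 3: at LLR: (5+5) -> 10; overall: (((28*(5+5))*z)+(1+((8+b)+(0+b)))) -> (((28*10)*z)+(1+((8+b)+(0+b))))
Step 4: at LL: (28*10) -> 280; overall: (((28*10)*z)+(1+((8+b)+(0+b)))) -> ((280*z)+(1+((8+b)+(0+b))))
Step 5: at RRR: (0+b) -> b; overall: ((280*z)+(1+((8+b)+(0+b)))) -> ((280*z)+(1+((8+b)+b)))
Fixed point: ((280*z)+(1+((8+b)+b)))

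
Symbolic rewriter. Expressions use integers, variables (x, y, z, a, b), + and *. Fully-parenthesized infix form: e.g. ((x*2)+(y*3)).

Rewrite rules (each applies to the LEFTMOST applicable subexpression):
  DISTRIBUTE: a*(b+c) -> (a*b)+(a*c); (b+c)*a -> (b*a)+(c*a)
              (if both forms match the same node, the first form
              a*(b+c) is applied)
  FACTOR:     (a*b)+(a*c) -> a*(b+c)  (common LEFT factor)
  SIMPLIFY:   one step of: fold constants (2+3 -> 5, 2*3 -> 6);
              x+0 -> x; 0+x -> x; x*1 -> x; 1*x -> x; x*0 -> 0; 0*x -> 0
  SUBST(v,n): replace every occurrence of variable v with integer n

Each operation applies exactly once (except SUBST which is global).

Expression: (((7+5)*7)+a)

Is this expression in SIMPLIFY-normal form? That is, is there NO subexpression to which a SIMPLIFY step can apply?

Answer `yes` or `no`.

Answer: no

Derivation:
Expression: (((7+5)*7)+a)
Scanning for simplifiable subexpressions (pre-order)...
  at root: (((7+5)*7)+a) (not simplifiable)
  at L: ((7+5)*7) (not simplifiable)
  at LL: (7+5) (SIMPLIFIABLE)
Found simplifiable subexpr at path LL: (7+5)
One SIMPLIFY step would give: ((12*7)+a)
-> NOT in normal form.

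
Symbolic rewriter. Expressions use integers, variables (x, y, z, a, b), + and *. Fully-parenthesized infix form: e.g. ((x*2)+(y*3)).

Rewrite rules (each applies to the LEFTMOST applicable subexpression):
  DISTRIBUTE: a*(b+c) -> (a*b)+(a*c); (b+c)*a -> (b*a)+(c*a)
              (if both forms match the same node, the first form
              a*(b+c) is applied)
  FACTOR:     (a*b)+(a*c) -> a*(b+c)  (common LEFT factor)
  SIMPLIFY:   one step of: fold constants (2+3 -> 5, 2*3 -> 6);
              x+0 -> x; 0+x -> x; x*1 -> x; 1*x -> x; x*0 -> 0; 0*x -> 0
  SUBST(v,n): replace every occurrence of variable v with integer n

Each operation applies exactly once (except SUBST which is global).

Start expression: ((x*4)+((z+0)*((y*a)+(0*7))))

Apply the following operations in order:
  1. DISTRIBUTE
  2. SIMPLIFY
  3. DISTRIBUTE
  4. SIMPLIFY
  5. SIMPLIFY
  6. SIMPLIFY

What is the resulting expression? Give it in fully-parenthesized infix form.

Start: ((x*4)+((z+0)*((y*a)+(0*7))))
Apply DISTRIBUTE at R (target: ((z+0)*((y*a)+(0*7)))): ((x*4)+((z+0)*((y*a)+(0*7)))) -> ((x*4)+(((z+0)*(y*a))+((z+0)*(0*7))))
Apply SIMPLIFY at RLL (target: (z+0)): ((x*4)+(((z+0)*(y*a))+((z+0)*(0*7)))) -> ((x*4)+((z*(y*a))+((z+0)*(0*7))))
Apply DISTRIBUTE at RR (target: ((z+0)*(0*7))): ((x*4)+((z*(y*a))+((z+0)*(0*7)))) -> ((x*4)+((z*(y*a))+((z*(0*7))+(0*(0*7)))))
Apply SIMPLIFY at RRLR (target: (0*7)): ((x*4)+((z*(y*a))+((z*(0*7))+(0*(0*7))))) -> ((x*4)+((z*(y*a))+((z*0)+(0*(0*7)))))
Apply SIMPLIFY at RRL (target: (z*0)): ((x*4)+((z*(y*a))+((z*0)+(0*(0*7))))) -> ((x*4)+((z*(y*a))+(0+(0*(0*7)))))
Apply SIMPLIFY at RR (target: (0+(0*(0*7)))): ((x*4)+((z*(y*a))+(0+(0*(0*7))))) -> ((x*4)+((z*(y*a))+(0*(0*7))))

Answer: ((x*4)+((z*(y*a))+(0*(0*7))))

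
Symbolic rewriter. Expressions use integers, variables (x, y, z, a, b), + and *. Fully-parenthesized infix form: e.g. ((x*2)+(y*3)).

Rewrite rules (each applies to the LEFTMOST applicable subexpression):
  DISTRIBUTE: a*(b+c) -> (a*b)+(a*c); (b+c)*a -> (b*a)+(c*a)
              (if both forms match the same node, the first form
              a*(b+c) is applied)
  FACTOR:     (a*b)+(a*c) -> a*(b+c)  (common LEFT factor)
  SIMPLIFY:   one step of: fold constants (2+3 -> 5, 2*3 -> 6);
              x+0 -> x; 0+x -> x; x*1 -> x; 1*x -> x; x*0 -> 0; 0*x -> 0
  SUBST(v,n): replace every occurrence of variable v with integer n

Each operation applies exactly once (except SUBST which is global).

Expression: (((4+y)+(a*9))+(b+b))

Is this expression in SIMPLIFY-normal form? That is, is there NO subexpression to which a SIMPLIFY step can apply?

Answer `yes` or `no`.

Answer: yes

Derivation:
Expression: (((4+y)+(a*9))+(b+b))
Scanning for simplifiable subexpressions (pre-order)...
  at root: (((4+y)+(a*9))+(b+b)) (not simplifiable)
  at L: ((4+y)+(a*9)) (not simplifiable)
  at LL: (4+y) (not simplifiable)
  at LR: (a*9) (not simplifiable)
  at R: (b+b) (not simplifiable)
Result: no simplifiable subexpression found -> normal form.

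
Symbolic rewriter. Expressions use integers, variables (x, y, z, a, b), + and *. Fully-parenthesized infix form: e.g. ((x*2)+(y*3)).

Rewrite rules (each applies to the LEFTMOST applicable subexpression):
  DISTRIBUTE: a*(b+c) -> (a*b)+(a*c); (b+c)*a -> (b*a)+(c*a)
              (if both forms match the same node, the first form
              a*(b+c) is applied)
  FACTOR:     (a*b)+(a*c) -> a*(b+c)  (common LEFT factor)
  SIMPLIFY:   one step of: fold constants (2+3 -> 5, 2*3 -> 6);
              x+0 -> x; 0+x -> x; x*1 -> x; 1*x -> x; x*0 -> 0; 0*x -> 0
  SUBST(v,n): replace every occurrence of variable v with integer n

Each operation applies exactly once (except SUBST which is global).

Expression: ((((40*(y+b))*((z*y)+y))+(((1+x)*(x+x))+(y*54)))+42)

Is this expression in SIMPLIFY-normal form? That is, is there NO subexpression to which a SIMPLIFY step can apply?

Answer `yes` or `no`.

Expression: ((((40*(y+b))*((z*y)+y))+(((1+x)*(x+x))+(y*54)))+42)
Scanning for simplifiable subexpressions (pre-order)...
  at root: ((((40*(y+b))*((z*y)+y))+(((1+x)*(x+x))+(y*54)))+42) (not simplifiable)
  at L: (((40*(y+b))*((z*y)+y))+(((1+x)*(x+x))+(y*54))) (not simplifiable)
  at LL: ((40*(y+b))*((z*y)+y)) (not simplifiable)
  at LLL: (40*(y+b)) (not simplifiable)
  at LLLR: (y+b) (not simplifiable)
  at LLR: ((z*y)+y) (not simplifiable)
  at LLRL: (z*y) (not simplifiable)
  at LR: (((1+x)*(x+x))+(y*54)) (not simplifiable)
  at LRL: ((1+x)*(x+x)) (not simplifiable)
  at LRLL: (1+x) (not simplifiable)
  at LRLR: (x+x) (not simplifiable)
  at LRR: (y*54) (not simplifiable)
Result: no simplifiable subexpression found -> normal form.

Answer: yes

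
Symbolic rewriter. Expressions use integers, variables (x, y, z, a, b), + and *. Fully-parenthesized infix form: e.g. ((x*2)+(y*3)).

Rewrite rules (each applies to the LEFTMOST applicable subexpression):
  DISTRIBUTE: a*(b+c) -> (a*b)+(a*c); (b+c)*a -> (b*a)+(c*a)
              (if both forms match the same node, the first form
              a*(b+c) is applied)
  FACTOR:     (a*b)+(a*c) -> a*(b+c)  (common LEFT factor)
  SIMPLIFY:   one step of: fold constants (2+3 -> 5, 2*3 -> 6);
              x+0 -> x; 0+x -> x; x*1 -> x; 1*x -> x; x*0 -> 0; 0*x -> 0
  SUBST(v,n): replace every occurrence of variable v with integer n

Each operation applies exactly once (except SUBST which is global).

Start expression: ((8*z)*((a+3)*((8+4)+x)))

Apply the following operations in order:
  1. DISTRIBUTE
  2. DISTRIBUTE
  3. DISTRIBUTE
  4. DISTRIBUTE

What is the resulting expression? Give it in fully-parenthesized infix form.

Answer: ((((8*z)*((a+3)*8))+((8*z)*((a+3)*4)))+((8*z)*((a+3)*x)))

Derivation:
Start: ((8*z)*((a+3)*((8+4)+x)))
Apply DISTRIBUTE at R (target: ((a+3)*((8+4)+x))): ((8*z)*((a+3)*((8+4)+x))) -> ((8*z)*(((a+3)*(8+4))+((a+3)*x)))
Apply DISTRIBUTE at root (target: ((8*z)*(((a+3)*(8+4))+((a+3)*x)))): ((8*z)*(((a+3)*(8+4))+((a+3)*x))) -> (((8*z)*((a+3)*(8+4)))+((8*z)*((a+3)*x)))
Apply DISTRIBUTE at LR (target: ((a+3)*(8+4))): (((8*z)*((a+3)*(8+4)))+((8*z)*((a+3)*x))) -> (((8*z)*(((a+3)*8)+((a+3)*4)))+((8*z)*((a+3)*x)))
Apply DISTRIBUTE at L (target: ((8*z)*(((a+3)*8)+((a+3)*4)))): (((8*z)*(((a+3)*8)+((a+3)*4)))+((8*z)*((a+3)*x))) -> ((((8*z)*((a+3)*8))+((8*z)*((a+3)*4)))+((8*z)*((a+3)*x)))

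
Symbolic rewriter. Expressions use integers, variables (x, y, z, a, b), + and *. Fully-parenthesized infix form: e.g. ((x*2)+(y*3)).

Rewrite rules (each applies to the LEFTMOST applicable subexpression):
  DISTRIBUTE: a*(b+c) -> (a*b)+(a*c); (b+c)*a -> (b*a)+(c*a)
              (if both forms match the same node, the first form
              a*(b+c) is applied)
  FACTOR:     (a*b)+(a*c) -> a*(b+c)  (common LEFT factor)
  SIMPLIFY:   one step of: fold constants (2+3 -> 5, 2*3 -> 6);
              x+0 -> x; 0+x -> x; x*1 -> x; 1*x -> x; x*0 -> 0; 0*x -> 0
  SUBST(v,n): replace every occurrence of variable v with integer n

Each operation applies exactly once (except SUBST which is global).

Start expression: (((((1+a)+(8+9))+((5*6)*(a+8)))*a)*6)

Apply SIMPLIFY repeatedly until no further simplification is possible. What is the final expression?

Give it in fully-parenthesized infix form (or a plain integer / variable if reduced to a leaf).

Answer: (((((1+a)+17)+(30*(a+8)))*a)*6)

Derivation:
Start: (((((1+a)+(8+9))+((5*6)*(a+8)))*a)*6)
Step 1: at LLLR: (8+9) -> 17; overall: (((((1+a)+(8+9))+((5*6)*(a+8)))*a)*6) -> (((((1+a)+17)+((5*6)*(a+8)))*a)*6)
Step 2: at LLRL: (5*6) -> 30; overall: (((((1+a)+17)+((5*6)*(a+8)))*a)*6) -> (((((1+a)+17)+(30*(a+8)))*a)*6)
Fixed point: (((((1+a)+17)+(30*(a+8)))*a)*6)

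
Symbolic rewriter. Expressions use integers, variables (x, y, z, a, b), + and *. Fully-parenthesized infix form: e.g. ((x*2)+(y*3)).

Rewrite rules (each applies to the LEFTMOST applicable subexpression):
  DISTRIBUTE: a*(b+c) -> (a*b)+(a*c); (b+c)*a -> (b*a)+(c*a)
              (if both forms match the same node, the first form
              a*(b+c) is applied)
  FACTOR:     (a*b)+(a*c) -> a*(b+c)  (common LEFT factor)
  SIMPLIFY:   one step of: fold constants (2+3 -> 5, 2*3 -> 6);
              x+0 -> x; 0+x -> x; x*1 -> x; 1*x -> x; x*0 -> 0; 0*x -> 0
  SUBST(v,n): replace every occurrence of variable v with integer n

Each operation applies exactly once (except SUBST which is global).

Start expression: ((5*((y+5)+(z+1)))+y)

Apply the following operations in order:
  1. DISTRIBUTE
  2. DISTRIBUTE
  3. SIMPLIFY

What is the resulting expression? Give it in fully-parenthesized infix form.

Start: ((5*((y+5)+(z+1)))+y)
Apply DISTRIBUTE at L (target: (5*((y+5)+(z+1)))): ((5*((y+5)+(z+1)))+y) -> (((5*(y+5))+(5*(z+1)))+y)
Apply DISTRIBUTE at LL (target: (5*(y+5))): (((5*(y+5))+(5*(z+1)))+y) -> ((((5*y)+(5*5))+(5*(z+1)))+y)
Apply SIMPLIFY at LLR (target: (5*5)): ((((5*y)+(5*5))+(5*(z+1)))+y) -> ((((5*y)+25)+(5*(z+1)))+y)

Answer: ((((5*y)+25)+(5*(z+1)))+y)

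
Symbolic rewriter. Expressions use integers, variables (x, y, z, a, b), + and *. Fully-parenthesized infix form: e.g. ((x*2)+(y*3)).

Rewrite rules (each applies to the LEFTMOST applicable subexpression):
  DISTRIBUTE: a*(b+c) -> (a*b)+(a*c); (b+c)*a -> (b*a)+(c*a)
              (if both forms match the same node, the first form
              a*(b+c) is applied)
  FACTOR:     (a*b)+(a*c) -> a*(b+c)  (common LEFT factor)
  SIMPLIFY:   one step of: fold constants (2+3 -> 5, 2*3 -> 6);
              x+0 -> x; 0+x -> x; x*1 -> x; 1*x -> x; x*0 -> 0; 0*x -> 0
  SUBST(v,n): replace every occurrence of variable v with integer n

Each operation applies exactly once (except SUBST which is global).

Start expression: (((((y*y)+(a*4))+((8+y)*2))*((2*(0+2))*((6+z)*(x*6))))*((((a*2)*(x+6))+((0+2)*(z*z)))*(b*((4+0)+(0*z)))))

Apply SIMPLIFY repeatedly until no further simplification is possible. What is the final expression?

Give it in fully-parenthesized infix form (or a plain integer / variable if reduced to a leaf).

Answer: (((((y*y)+(a*4))+((8+y)*2))*(4*((6+z)*(x*6))))*((((a*2)*(x+6))+(2*(z*z)))*(b*4)))

Derivation:
Start: (((((y*y)+(a*4))+((8+y)*2))*((2*(0+2))*((6+z)*(x*6))))*((((a*2)*(x+6))+((0+2)*(z*z)))*(b*((4+0)+(0*z)))))
Step 1: at LRLR: (0+2) -> 2; overall: (((((y*y)+(a*4))+((8+y)*2))*((2*(0+2))*((6+z)*(x*6))))*((((a*2)*(x+6))+((0+2)*(z*z)))*(b*((4+0)+(0*z))))) -> (((((y*y)+(a*4))+((8+y)*2))*((2*2)*((6+z)*(x*6))))*((((a*2)*(x+6))+((0+2)*(z*z)))*(b*((4+0)+(0*z)))))
Step 2: at LRL: (2*2) -> 4; overall: (((((y*y)+(a*4))+((8+y)*2))*((2*2)*((6+z)*(x*6))))*((((a*2)*(x+6))+((0+2)*(z*z)))*(b*((4+0)+(0*z))))) -> (((((y*y)+(a*4))+((8+y)*2))*(4*((6+z)*(x*6))))*((((a*2)*(x+6))+((0+2)*(z*z)))*(b*((4+0)+(0*z)))))
Step 3: at RLRL: (0+2) -> 2; overall: (((((y*y)+(a*4))+((8+y)*2))*(4*((6+z)*(x*6))))*((((a*2)*(x+6))+((0+2)*(z*z)))*(b*((4+0)+(0*z))))) -> (((((y*y)+(a*4))+((8+y)*2))*(4*((6+z)*(x*6))))*((((a*2)*(x+6))+(2*(z*z)))*(b*((4+0)+(0*z)))))
Step 4: at RRRL: (4+0) -> 4; overall: (((((y*y)+(a*4))+((8+y)*2))*(4*((6+z)*(x*6))))*((((a*2)*(x+6))+(2*(z*z)))*(b*((4+0)+(0*z))))) -> (((((y*y)+(a*4))+((8+y)*2))*(4*((6+z)*(x*6))))*((((a*2)*(x+6))+(2*(z*z)))*(b*(4+(0*z)))))
Step 5: at RRRR: (0*z) -> 0; overall: (((((y*y)+(a*4))+((8+y)*2))*(4*((6+z)*(x*6))))*((((a*2)*(x+6))+(2*(z*z)))*(b*(4+(0*z))))) -> (((((y*y)+(a*4))+((8+y)*2))*(4*((6+z)*(x*6))))*((((a*2)*(x+6))+(2*(z*z)))*(b*(4+0))))
Step 6: at RRR: (4+0) -> 4; overall: (((((y*y)+(a*4))+((8+y)*2))*(4*((6+z)*(x*6))))*((((a*2)*(x+6))+(2*(z*z)))*(b*(4+0)))) -> (((((y*y)+(a*4))+((8+y)*2))*(4*((6+z)*(x*6))))*((((a*2)*(x+6))+(2*(z*z)))*(b*4)))
Fixed point: (((((y*y)+(a*4))+((8+y)*2))*(4*((6+z)*(x*6))))*((((a*2)*(x+6))+(2*(z*z)))*(b*4)))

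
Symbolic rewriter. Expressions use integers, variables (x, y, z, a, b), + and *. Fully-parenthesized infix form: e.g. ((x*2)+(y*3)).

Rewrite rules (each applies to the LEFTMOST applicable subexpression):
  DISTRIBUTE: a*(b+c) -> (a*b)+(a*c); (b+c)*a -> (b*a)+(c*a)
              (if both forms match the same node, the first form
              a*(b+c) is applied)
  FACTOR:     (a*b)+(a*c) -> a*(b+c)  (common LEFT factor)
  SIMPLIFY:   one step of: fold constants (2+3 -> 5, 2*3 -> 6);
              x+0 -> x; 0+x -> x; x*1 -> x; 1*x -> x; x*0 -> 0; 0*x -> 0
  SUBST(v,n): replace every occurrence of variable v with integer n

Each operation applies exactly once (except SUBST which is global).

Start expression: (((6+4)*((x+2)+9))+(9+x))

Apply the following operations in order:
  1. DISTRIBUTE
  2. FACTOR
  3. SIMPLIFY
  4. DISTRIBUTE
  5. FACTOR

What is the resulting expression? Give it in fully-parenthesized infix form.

Answer: ((10*((x+2)+9))+(9+x))

Derivation:
Start: (((6+4)*((x+2)+9))+(9+x))
Apply DISTRIBUTE at L (target: ((6+4)*((x+2)+9))): (((6+4)*((x+2)+9))+(9+x)) -> ((((6+4)*(x+2))+((6+4)*9))+(9+x))
Apply FACTOR at L (target: (((6+4)*(x+2))+((6+4)*9))): ((((6+4)*(x+2))+((6+4)*9))+(9+x)) -> (((6+4)*((x+2)+9))+(9+x))
Apply SIMPLIFY at LL (target: (6+4)): (((6+4)*((x+2)+9))+(9+x)) -> ((10*((x+2)+9))+(9+x))
Apply DISTRIBUTE at L (target: (10*((x+2)+9))): ((10*((x+2)+9))+(9+x)) -> (((10*(x+2))+(10*9))+(9+x))
Apply FACTOR at L (target: ((10*(x+2))+(10*9))): (((10*(x+2))+(10*9))+(9+x)) -> ((10*((x+2)+9))+(9+x))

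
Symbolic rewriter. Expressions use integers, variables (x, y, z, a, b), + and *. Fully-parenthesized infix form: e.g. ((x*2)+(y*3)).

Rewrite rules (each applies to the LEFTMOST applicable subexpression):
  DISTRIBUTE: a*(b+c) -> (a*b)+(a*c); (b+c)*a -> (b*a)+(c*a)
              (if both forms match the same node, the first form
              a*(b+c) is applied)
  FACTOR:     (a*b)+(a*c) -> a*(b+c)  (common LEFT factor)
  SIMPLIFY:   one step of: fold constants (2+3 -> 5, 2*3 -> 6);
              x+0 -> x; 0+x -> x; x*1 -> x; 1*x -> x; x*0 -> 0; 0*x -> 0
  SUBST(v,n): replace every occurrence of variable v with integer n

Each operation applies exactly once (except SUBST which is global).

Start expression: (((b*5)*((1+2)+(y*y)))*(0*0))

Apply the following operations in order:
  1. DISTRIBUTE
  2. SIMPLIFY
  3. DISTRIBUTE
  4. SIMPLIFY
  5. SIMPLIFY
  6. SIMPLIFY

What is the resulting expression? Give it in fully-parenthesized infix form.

Start: (((b*5)*((1+2)+(y*y)))*(0*0))
Apply DISTRIBUTE at L (target: ((b*5)*((1+2)+(y*y)))): (((b*5)*((1+2)+(y*y)))*(0*0)) -> ((((b*5)*(1+2))+((b*5)*(y*y)))*(0*0))
Apply SIMPLIFY at LLR (target: (1+2)): ((((b*5)*(1+2))+((b*5)*(y*y)))*(0*0)) -> ((((b*5)*3)+((b*5)*(y*y)))*(0*0))
Apply DISTRIBUTE at root (target: ((((b*5)*3)+((b*5)*(y*y)))*(0*0))): ((((b*5)*3)+((b*5)*(y*y)))*(0*0)) -> ((((b*5)*3)*(0*0))+(((b*5)*(y*y))*(0*0)))
Apply SIMPLIFY at LR (target: (0*0)): ((((b*5)*3)*(0*0))+(((b*5)*(y*y))*(0*0))) -> ((((b*5)*3)*0)+(((b*5)*(y*y))*(0*0)))
Apply SIMPLIFY at L (target: (((b*5)*3)*0)): ((((b*5)*3)*0)+(((b*5)*(y*y))*(0*0))) -> (0+(((b*5)*(y*y))*(0*0)))
Apply SIMPLIFY at root (target: (0+(((b*5)*(y*y))*(0*0)))): (0+(((b*5)*(y*y))*(0*0))) -> (((b*5)*(y*y))*(0*0))

Answer: (((b*5)*(y*y))*(0*0))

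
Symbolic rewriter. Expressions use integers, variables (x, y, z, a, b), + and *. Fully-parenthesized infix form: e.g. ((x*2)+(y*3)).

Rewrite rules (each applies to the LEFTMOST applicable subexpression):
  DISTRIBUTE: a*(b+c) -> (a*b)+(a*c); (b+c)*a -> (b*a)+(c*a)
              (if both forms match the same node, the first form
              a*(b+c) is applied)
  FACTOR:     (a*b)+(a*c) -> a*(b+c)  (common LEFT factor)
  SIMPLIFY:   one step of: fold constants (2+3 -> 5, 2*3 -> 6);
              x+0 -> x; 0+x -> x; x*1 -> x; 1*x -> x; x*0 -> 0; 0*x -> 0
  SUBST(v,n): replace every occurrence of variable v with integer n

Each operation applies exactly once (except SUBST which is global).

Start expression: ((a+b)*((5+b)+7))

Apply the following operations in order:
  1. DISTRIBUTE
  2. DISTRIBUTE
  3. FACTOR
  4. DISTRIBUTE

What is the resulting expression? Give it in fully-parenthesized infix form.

Start: ((a+b)*((5+b)+7))
Apply DISTRIBUTE at root (target: ((a+b)*((5+b)+7))): ((a+b)*((5+b)+7)) -> (((a+b)*(5+b))+((a+b)*7))
Apply DISTRIBUTE at L (target: ((a+b)*(5+b))): (((a+b)*(5+b))+((a+b)*7)) -> ((((a+b)*5)+((a+b)*b))+((a+b)*7))
Apply FACTOR at L (target: (((a+b)*5)+((a+b)*b))): ((((a+b)*5)+((a+b)*b))+((a+b)*7)) -> (((a+b)*(5+b))+((a+b)*7))
Apply DISTRIBUTE at L (target: ((a+b)*(5+b))): (((a+b)*(5+b))+((a+b)*7)) -> ((((a+b)*5)+((a+b)*b))+((a+b)*7))

Answer: ((((a+b)*5)+((a+b)*b))+((a+b)*7))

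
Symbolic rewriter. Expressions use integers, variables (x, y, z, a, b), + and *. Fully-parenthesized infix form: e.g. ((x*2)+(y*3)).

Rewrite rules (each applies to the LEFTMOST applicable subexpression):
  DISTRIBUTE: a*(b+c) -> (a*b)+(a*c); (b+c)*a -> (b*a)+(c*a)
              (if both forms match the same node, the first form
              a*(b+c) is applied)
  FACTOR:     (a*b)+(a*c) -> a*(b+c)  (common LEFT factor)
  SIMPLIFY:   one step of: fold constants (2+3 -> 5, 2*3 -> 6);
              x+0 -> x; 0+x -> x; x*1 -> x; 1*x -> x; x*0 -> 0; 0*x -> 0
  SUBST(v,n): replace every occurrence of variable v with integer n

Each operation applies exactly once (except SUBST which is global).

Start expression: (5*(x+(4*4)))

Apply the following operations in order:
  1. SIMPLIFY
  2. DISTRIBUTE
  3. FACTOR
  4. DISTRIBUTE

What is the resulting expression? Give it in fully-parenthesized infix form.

Start: (5*(x+(4*4)))
Apply SIMPLIFY at RR (target: (4*4)): (5*(x+(4*4))) -> (5*(x+16))
Apply DISTRIBUTE at root (target: (5*(x+16))): (5*(x+16)) -> ((5*x)+(5*16))
Apply FACTOR at root (target: ((5*x)+(5*16))): ((5*x)+(5*16)) -> (5*(x+16))
Apply DISTRIBUTE at root (target: (5*(x+16))): (5*(x+16)) -> ((5*x)+(5*16))

Answer: ((5*x)+(5*16))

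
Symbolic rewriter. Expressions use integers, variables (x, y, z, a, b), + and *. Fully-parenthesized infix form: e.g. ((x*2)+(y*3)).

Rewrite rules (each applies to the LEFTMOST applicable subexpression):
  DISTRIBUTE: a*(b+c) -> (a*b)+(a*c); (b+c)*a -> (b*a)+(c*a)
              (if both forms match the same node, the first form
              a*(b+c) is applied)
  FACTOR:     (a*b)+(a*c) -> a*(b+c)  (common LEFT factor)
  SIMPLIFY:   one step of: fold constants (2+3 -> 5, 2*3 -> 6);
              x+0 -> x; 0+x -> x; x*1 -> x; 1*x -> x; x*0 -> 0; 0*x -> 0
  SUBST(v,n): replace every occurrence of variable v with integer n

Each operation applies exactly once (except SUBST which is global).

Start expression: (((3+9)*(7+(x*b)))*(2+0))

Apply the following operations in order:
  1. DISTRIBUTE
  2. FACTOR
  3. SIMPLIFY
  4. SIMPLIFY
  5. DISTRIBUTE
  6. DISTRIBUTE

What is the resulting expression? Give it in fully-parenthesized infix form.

Answer: (((12*7)*2)+((12*(x*b))*2))

Derivation:
Start: (((3+9)*(7+(x*b)))*(2+0))
Apply DISTRIBUTE at root (target: (((3+9)*(7+(x*b)))*(2+0))): (((3+9)*(7+(x*b)))*(2+0)) -> ((((3+9)*(7+(x*b)))*2)+(((3+9)*(7+(x*b)))*0))
Apply FACTOR at root (target: ((((3+9)*(7+(x*b)))*2)+(((3+9)*(7+(x*b)))*0))): ((((3+9)*(7+(x*b)))*2)+(((3+9)*(7+(x*b)))*0)) -> (((3+9)*(7+(x*b)))*(2+0))
Apply SIMPLIFY at LL (target: (3+9)): (((3+9)*(7+(x*b)))*(2+0)) -> ((12*(7+(x*b)))*(2+0))
Apply SIMPLIFY at R (target: (2+0)): ((12*(7+(x*b)))*(2+0)) -> ((12*(7+(x*b)))*2)
Apply DISTRIBUTE at L (target: (12*(7+(x*b)))): ((12*(7+(x*b)))*2) -> (((12*7)+(12*(x*b)))*2)
Apply DISTRIBUTE at root (target: (((12*7)+(12*(x*b)))*2)): (((12*7)+(12*(x*b)))*2) -> (((12*7)*2)+((12*(x*b))*2))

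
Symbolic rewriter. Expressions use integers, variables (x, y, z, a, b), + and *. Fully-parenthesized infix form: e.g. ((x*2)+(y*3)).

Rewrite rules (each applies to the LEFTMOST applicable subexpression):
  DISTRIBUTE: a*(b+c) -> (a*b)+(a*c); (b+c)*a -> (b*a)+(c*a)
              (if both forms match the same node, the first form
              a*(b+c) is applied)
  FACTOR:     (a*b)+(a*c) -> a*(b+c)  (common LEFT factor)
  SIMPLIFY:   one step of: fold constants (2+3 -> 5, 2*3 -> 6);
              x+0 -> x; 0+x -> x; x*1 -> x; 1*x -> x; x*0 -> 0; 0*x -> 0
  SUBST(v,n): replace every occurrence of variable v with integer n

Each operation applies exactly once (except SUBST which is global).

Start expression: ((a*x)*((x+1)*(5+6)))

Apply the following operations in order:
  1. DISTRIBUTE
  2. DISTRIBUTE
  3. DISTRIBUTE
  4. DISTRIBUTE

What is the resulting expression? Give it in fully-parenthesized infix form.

Answer: ((((a*x)*(x*5))+((a*x)*(1*5)))+((a*x)*((x+1)*6)))

Derivation:
Start: ((a*x)*((x+1)*(5+6)))
Apply DISTRIBUTE at R (target: ((x+1)*(5+6))): ((a*x)*((x+1)*(5+6))) -> ((a*x)*(((x+1)*5)+((x+1)*6)))
Apply DISTRIBUTE at root (target: ((a*x)*(((x+1)*5)+((x+1)*6)))): ((a*x)*(((x+1)*5)+((x+1)*6))) -> (((a*x)*((x+1)*5))+((a*x)*((x+1)*6)))
Apply DISTRIBUTE at LR (target: ((x+1)*5)): (((a*x)*((x+1)*5))+((a*x)*((x+1)*6))) -> (((a*x)*((x*5)+(1*5)))+((a*x)*((x+1)*6)))
Apply DISTRIBUTE at L (target: ((a*x)*((x*5)+(1*5)))): (((a*x)*((x*5)+(1*5)))+((a*x)*((x+1)*6))) -> ((((a*x)*(x*5))+((a*x)*(1*5)))+((a*x)*((x+1)*6)))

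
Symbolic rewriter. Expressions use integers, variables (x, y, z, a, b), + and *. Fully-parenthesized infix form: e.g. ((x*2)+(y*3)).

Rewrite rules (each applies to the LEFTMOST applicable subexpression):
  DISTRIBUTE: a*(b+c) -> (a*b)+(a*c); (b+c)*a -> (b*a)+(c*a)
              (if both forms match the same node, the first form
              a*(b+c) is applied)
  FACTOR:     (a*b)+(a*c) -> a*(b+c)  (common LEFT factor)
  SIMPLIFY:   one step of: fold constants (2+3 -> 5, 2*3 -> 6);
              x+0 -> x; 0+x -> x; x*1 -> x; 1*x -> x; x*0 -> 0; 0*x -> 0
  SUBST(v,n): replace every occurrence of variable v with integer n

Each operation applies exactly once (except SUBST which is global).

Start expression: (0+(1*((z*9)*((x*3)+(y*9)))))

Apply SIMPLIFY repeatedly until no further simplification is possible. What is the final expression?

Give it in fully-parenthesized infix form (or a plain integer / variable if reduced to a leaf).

Answer: ((z*9)*((x*3)+(y*9)))

Derivation:
Start: (0+(1*((z*9)*((x*3)+(y*9)))))
Step 1: at root: (0+(1*((z*9)*((x*3)+(y*9))))) -> (1*((z*9)*((x*3)+(y*9)))); overall: (0+(1*((z*9)*((x*3)+(y*9))))) -> (1*((z*9)*((x*3)+(y*9))))
Step 2: at root: (1*((z*9)*((x*3)+(y*9)))) -> ((z*9)*((x*3)+(y*9))); overall: (1*((z*9)*((x*3)+(y*9)))) -> ((z*9)*((x*3)+(y*9)))
Fixed point: ((z*9)*((x*3)+(y*9)))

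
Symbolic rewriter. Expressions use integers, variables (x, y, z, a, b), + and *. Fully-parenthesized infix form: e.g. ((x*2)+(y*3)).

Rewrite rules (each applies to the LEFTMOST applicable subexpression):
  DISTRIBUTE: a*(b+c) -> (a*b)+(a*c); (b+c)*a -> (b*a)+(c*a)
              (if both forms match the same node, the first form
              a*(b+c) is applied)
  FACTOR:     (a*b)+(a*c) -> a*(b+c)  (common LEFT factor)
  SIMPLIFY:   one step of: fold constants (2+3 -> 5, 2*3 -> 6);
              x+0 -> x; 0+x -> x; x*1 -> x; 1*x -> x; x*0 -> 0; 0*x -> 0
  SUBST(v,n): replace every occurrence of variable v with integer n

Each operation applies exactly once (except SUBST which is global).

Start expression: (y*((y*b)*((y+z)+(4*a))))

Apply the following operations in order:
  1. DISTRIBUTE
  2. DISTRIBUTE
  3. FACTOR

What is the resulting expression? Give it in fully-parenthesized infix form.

Start: (y*((y*b)*((y+z)+(4*a))))
Apply DISTRIBUTE at R (target: ((y*b)*((y+z)+(4*a)))): (y*((y*b)*((y+z)+(4*a)))) -> (y*(((y*b)*(y+z))+((y*b)*(4*a))))
Apply DISTRIBUTE at root (target: (y*(((y*b)*(y+z))+((y*b)*(4*a))))): (y*(((y*b)*(y+z))+((y*b)*(4*a)))) -> ((y*((y*b)*(y+z)))+(y*((y*b)*(4*a))))
Apply FACTOR at root (target: ((y*((y*b)*(y+z)))+(y*((y*b)*(4*a))))): ((y*((y*b)*(y+z)))+(y*((y*b)*(4*a)))) -> (y*(((y*b)*(y+z))+((y*b)*(4*a))))

Answer: (y*(((y*b)*(y+z))+((y*b)*(4*a))))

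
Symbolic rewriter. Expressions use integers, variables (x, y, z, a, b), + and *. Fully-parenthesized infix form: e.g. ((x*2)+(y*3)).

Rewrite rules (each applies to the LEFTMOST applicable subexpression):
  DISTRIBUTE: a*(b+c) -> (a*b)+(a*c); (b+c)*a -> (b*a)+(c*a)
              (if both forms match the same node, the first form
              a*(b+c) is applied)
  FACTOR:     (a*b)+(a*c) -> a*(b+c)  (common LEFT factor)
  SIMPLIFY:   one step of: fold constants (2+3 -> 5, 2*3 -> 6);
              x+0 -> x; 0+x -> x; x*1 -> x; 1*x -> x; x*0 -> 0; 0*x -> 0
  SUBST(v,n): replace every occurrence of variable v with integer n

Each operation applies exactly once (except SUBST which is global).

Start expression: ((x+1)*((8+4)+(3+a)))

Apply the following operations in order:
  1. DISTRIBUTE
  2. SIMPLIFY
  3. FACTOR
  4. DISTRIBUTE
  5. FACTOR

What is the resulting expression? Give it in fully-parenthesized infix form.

Answer: ((x+1)*(12+(3+a)))

Derivation:
Start: ((x+1)*((8+4)+(3+a)))
Apply DISTRIBUTE at root (target: ((x+1)*((8+4)+(3+a)))): ((x+1)*((8+4)+(3+a))) -> (((x+1)*(8+4))+((x+1)*(3+a)))
Apply SIMPLIFY at LR (target: (8+4)): (((x+1)*(8+4))+((x+1)*(3+a))) -> (((x+1)*12)+((x+1)*(3+a)))
Apply FACTOR at root (target: (((x+1)*12)+((x+1)*(3+a)))): (((x+1)*12)+((x+1)*(3+a))) -> ((x+1)*(12+(3+a)))
Apply DISTRIBUTE at root (target: ((x+1)*(12+(3+a)))): ((x+1)*(12+(3+a))) -> (((x+1)*12)+((x+1)*(3+a)))
Apply FACTOR at root (target: (((x+1)*12)+((x+1)*(3+a)))): (((x+1)*12)+((x+1)*(3+a))) -> ((x+1)*(12+(3+a)))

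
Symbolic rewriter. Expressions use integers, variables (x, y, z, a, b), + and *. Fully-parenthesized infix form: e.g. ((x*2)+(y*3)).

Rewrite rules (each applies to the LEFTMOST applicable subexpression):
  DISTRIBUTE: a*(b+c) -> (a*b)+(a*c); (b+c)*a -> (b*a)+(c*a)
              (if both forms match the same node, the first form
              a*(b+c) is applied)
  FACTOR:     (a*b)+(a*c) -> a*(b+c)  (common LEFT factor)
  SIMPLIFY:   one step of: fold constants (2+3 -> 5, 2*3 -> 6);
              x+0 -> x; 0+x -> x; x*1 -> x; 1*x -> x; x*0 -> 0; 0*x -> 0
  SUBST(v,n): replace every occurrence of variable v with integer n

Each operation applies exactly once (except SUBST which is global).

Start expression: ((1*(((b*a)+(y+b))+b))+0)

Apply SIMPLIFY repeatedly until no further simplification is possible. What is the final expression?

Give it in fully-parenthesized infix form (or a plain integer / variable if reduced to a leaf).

Answer: (((b*a)+(y+b))+b)

Derivation:
Start: ((1*(((b*a)+(y+b))+b))+0)
Step 1: at root: ((1*(((b*a)+(y+b))+b))+0) -> (1*(((b*a)+(y+b))+b)); overall: ((1*(((b*a)+(y+b))+b))+0) -> (1*(((b*a)+(y+b))+b))
Step 2: at root: (1*(((b*a)+(y+b))+b)) -> (((b*a)+(y+b))+b); overall: (1*(((b*a)+(y+b))+b)) -> (((b*a)+(y+b))+b)
Fixed point: (((b*a)+(y+b))+b)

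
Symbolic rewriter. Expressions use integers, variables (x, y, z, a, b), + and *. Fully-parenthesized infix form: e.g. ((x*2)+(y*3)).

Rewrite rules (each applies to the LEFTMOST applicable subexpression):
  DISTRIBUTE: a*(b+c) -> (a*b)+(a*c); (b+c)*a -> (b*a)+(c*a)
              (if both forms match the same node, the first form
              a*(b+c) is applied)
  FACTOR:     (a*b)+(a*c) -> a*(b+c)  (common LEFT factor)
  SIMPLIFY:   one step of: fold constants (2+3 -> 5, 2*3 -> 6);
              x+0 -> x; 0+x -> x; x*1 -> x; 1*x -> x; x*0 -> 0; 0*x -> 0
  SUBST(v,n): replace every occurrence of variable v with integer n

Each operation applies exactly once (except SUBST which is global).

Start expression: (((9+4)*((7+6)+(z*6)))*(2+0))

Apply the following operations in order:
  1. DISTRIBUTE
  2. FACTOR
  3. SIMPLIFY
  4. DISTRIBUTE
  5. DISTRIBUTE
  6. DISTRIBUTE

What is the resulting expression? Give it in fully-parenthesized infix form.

Answer: ((((13*(7+6))*2)+((13*(z*6))*2))+((13*((7+6)+(z*6)))*0))

Derivation:
Start: (((9+4)*((7+6)+(z*6)))*(2+0))
Apply DISTRIBUTE at root (target: (((9+4)*((7+6)+(z*6)))*(2+0))): (((9+4)*((7+6)+(z*6)))*(2+0)) -> ((((9+4)*((7+6)+(z*6)))*2)+(((9+4)*((7+6)+(z*6)))*0))
Apply FACTOR at root (target: ((((9+4)*((7+6)+(z*6)))*2)+(((9+4)*((7+6)+(z*6)))*0))): ((((9+4)*((7+6)+(z*6)))*2)+(((9+4)*((7+6)+(z*6)))*0)) -> (((9+4)*((7+6)+(z*6)))*(2+0))
Apply SIMPLIFY at LL (target: (9+4)): (((9+4)*((7+6)+(z*6)))*(2+0)) -> ((13*((7+6)+(z*6)))*(2+0))
Apply DISTRIBUTE at root (target: ((13*((7+6)+(z*6)))*(2+0))): ((13*((7+6)+(z*6)))*(2+0)) -> (((13*((7+6)+(z*6)))*2)+((13*((7+6)+(z*6)))*0))
Apply DISTRIBUTE at LL (target: (13*((7+6)+(z*6)))): (((13*((7+6)+(z*6)))*2)+((13*((7+6)+(z*6)))*0)) -> ((((13*(7+6))+(13*(z*6)))*2)+((13*((7+6)+(z*6)))*0))
Apply DISTRIBUTE at L (target: (((13*(7+6))+(13*(z*6)))*2)): ((((13*(7+6))+(13*(z*6)))*2)+((13*((7+6)+(z*6)))*0)) -> ((((13*(7+6))*2)+((13*(z*6))*2))+((13*((7+6)+(z*6)))*0))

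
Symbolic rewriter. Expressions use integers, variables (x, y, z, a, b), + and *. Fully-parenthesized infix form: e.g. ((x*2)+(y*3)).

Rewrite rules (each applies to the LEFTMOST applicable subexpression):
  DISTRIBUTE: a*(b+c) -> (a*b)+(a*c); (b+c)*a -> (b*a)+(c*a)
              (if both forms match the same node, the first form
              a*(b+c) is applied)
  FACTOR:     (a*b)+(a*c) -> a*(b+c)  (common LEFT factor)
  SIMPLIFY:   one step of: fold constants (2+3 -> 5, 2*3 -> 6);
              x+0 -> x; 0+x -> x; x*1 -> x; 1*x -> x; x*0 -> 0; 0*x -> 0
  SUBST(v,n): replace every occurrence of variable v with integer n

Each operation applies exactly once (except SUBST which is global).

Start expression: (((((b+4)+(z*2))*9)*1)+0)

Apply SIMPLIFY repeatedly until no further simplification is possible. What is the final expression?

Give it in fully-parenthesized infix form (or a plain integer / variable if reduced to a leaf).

Start: (((((b+4)+(z*2))*9)*1)+0)
Step 1: at root: (((((b+4)+(z*2))*9)*1)+0) -> ((((b+4)+(z*2))*9)*1); overall: (((((b+4)+(z*2))*9)*1)+0) -> ((((b+4)+(z*2))*9)*1)
Step 2: at root: ((((b+4)+(z*2))*9)*1) -> (((b+4)+(z*2))*9); overall: ((((b+4)+(z*2))*9)*1) -> (((b+4)+(z*2))*9)
Fixed point: (((b+4)+(z*2))*9)

Answer: (((b+4)+(z*2))*9)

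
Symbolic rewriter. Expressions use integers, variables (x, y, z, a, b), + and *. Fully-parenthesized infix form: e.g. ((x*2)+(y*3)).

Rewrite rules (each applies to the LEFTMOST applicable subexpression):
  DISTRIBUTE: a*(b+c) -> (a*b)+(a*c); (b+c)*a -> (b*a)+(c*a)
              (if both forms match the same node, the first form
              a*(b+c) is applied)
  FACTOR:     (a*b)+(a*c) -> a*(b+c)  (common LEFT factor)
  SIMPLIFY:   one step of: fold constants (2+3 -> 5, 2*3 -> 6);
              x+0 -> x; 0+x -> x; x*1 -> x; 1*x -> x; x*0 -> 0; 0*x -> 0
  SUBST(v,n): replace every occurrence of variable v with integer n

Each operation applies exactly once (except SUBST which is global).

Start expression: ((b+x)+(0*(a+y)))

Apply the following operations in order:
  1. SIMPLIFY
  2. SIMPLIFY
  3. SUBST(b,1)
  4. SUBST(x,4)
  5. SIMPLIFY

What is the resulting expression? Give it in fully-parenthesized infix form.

Answer: 5

Derivation:
Start: ((b+x)+(0*(a+y)))
Apply SIMPLIFY at R (target: (0*(a+y))): ((b+x)+(0*(a+y))) -> ((b+x)+0)
Apply SIMPLIFY at root (target: ((b+x)+0)): ((b+x)+0) -> (b+x)
Apply SUBST(b,1): (b+x) -> (1+x)
Apply SUBST(x,4): (1+x) -> (1+4)
Apply SIMPLIFY at root (target: (1+4)): (1+4) -> 5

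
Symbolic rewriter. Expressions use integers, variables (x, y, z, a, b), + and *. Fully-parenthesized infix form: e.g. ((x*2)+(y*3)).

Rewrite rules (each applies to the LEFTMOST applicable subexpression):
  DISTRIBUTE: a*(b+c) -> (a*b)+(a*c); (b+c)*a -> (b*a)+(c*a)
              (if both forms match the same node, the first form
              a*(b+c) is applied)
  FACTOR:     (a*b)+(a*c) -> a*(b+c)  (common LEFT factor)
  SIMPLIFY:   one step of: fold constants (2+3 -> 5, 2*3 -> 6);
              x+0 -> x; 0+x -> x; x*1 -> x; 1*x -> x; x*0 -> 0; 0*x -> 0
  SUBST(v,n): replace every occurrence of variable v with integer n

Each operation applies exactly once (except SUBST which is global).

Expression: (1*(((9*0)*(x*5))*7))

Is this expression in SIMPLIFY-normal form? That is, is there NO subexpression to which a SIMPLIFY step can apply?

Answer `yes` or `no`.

Expression: (1*(((9*0)*(x*5))*7))
Scanning for simplifiable subexpressions (pre-order)...
  at root: (1*(((9*0)*(x*5))*7)) (SIMPLIFIABLE)
  at R: (((9*0)*(x*5))*7) (not simplifiable)
  at RL: ((9*0)*(x*5)) (not simplifiable)
  at RLL: (9*0) (SIMPLIFIABLE)
  at RLR: (x*5) (not simplifiable)
Found simplifiable subexpr at path root: (1*(((9*0)*(x*5))*7))
One SIMPLIFY step would give: (((9*0)*(x*5))*7)
-> NOT in normal form.

Answer: no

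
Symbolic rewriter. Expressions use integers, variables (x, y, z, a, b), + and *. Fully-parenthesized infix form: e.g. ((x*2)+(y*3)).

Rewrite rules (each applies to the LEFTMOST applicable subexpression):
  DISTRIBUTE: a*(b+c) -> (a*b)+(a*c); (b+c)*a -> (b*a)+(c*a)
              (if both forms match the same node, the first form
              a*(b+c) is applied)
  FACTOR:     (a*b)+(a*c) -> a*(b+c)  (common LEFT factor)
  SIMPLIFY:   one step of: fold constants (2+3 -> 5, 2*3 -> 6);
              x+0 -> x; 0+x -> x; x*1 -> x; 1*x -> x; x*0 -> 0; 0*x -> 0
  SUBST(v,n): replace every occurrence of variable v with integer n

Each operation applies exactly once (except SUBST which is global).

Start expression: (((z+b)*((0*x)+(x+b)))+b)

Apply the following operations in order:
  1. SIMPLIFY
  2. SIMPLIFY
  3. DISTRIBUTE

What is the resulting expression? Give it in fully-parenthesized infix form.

Start: (((z+b)*((0*x)+(x+b)))+b)
Apply SIMPLIFY at LRL (target: (0*x)): (((z+b)*((0*x)+(x+b)))+b) -> (((z+b)*(0+(x+b)))+b)
Apply SIMPLIFY at LR (target: (0+(x+b))): (((z+b)*(0+(x+b)))+b) -> (((z+b)*(x+b))+b)
Apply DISTRIBUTE at L (target: ((z+b)*(x+b))): (((z+b)*(x+b))+b) -> ((((z+b)*x)+((z+b)*b))+b)

Answer: ((((z+b)*x)+((z+b)*b))+b)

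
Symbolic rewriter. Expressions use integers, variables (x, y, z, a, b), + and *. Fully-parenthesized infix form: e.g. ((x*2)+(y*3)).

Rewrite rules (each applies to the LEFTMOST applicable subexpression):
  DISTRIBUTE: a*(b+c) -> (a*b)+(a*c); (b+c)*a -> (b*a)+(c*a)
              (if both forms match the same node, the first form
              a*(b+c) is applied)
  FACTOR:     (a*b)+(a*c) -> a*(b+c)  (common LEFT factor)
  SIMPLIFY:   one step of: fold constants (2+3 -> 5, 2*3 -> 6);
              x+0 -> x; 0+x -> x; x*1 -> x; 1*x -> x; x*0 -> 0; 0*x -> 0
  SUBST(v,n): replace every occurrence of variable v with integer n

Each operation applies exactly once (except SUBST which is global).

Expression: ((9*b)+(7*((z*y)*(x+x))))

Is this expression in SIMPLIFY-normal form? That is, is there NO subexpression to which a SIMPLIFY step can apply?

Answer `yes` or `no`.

Expression: ((9*b)+(7*((z*y)*(x+x))))
Scanning for simplifiable subexpressions (pre-order)...
  at root: ((9*b)+(7*((z*y)*(x+x)))) (not simplifiable)
  at L: (9*b) (not simplifiable)
  at R: (7*((z*y)*(x+x))) (not simplifiable)
  at RR: ((z*y)*(x+x)) (not simplifiable)
  at RRL: (z*y) (not simplifiable)
  at RRR: (x+x) (not simplifiable)
Result: no simplifiable subexpression found -> normal form.

Answer: yes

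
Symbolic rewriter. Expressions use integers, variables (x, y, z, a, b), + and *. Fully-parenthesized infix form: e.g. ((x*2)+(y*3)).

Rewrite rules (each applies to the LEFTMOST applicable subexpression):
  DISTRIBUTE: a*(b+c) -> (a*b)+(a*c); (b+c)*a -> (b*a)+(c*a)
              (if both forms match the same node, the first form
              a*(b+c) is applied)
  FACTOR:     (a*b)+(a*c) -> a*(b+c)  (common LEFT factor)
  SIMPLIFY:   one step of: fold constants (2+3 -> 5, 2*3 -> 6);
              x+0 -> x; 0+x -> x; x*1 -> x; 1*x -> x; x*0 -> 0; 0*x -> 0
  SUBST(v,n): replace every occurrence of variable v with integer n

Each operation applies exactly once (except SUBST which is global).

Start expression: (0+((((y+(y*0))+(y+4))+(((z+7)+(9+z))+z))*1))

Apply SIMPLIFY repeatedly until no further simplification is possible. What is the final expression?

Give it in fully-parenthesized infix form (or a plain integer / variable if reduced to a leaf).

Answer: ((y+(y+4))+(((z+7)+(9+z))+z))

Derivation:
Start: (0+((((y+(y*0))+(y+4))+(((z+7)+(9+z))+z))*1))
Step 1: at root: (0+((((y+(y*0))+(y+4))+(((z+7)+(9+z))+z))*1)) -> ((((y+(y*0))+(y+4))+(((z+7)+(9+z))+z))*1); overall: (0+((((y+(y*0))+(y+4))+(((z+7)+(9+z))+z))*1)) -> ((((y+(y*0))+(y+4))+(((z+7)+(9+z))+z))*1)
Step 2: at root: ((((y+(y*0))+(y+4))+(((z+7)+(9+z))+z))*1) -> (((y+(y*0))+(y+4))+(((z+7)+(9+z))+z)); overall: ((((y+(y*0))+(y+4))+(((z+7)+(9+z))+z))*1) -> (((y+(y*0))+(y+4))+(((z+7)+(9+z))+z))
Step 3: at LLR: (y*0) -> 0; overall: (((y+(y*0))+(y+4))+(((z+7)+(9+z))+z)) -> (((y+0)+(y+4))+(((z+7)+(9+z))+z))
Step 4: at LL: (y+0) -> y; overall: (((y+0)+(y+4))+(((z+7)+(9+z))+z)) -> ((y+(y+4))+(((z+7)+(9+z))+z))
Fixed point: ((y+(y+4))+(((z+7)+(9+z))+z))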